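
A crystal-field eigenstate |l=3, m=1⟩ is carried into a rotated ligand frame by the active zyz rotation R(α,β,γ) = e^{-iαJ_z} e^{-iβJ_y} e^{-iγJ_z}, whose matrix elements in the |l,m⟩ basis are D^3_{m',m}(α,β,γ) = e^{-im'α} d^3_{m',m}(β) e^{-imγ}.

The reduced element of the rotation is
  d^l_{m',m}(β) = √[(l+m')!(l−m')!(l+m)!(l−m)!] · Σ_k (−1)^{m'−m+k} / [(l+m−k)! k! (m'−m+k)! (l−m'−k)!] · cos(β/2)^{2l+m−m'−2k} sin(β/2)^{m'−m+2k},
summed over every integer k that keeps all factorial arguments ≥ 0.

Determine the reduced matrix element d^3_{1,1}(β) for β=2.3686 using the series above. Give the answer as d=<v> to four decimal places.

d^3_{1,1}(β=2.3686) via the finite sum:
Half-angle: c=0.376946, s=0.926235. N=√(24·2·24·2)=48.000000
Admissible k: 0..2 (factorial args all ≥0)
  k=0: (−1)^0·48.0000/(48)·0.3769^6·0.9262^0 = +0.002869
  k=1: (−1)^1·48.0000/(6)·0.3769^4·0.9262^2 = -0.138563
  k=2: (−1)^2·48.0000/(8)·0.3769^2·0.9262^4 = +0.627471
d^3_{1,1}(2.3686) = +0.002869 -0.138563 +0.627471 = +0.491777

d=0.4918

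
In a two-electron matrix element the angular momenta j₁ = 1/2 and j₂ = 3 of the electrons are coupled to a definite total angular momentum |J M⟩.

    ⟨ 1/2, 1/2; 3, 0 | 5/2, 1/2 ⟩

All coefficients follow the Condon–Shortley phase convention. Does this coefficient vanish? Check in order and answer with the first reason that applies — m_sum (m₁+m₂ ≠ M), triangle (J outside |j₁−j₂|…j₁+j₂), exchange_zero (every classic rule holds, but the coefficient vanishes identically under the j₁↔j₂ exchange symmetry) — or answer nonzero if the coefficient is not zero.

m-sum: m₁+m₂ = 1/2+0 = 1/2, M = 1/2  ✓
triangle: |j₁−j₂| = 5/2 ≤ J = 5/2 ≤ j₁+j₂ = 7/2  ✓
exchange: j₁≠j₂ or m₁≠m₂ — the exchange symmetry imposes no constraint here
value check: CG = +√(3/7) = +0.654654 ≠ 0

nonzero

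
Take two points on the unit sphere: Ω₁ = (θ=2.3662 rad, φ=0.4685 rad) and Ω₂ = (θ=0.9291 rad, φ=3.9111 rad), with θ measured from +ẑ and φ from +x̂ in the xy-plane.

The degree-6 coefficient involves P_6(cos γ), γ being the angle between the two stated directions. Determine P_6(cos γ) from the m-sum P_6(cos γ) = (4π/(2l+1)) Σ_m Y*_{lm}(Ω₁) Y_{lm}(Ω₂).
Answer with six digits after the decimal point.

0.356440

Addition theorem: P_6(cos γ) = (4π/13) Σ_m Y*_{lm}(Ω₁) Y_{lm}(Ω₂), m = −6…6:
  m=-6: (-0.053755, 0.018448) × (-0.012154, 0.127088) = (-0.001691, -0.007056)  (running Σ = (-0.001691, -0.007056))
  m=-5: (0.140067, -0.143957) × (0.251470, -0.214378) = (0.004361, -0.066228)  (running Σ = (0.002670, -0.073284))
  m=-4: (-0.117910, 0.376890) × (-0.431240, -0.027448) = (0.061192, -0.159294)  (running Σ = (0.063863, -0.232578))
  m=-3: (-0.068525, -0.410776) × (0.126854, 0.139564) = (0.048637, -0.061672)  (running Σ = (0.112500, -0.294250))
  m=-2: (0.038123, 0.051872) × (-0.008057, 0.253416) = (-0.013452, 0.009243)  (running Σ = (0.099047, -0.285007))
  m=-1: (0.315449, 0.159643) × (0.214569, -0.207856) = (0.100868, -0.031314)  (running Σ = (0.199916, -0.316320))
  m=0: (-0.174135, -0.000000) × (0.178549, 0.000000) = (-0.031092, -0.000000)  (running Σ = (0.168824, -0.316320))
  m=1: (-0.315449, 0.159643) × (-0.214569, -0.207856) = (0.100868, 0.031314)  (running Σ = (0.269692, -0.285007))
  m=2: (0.038123, -0.051872) × (-0.008057, -0.253416) = (-0.013452, -0.009243)  (running Σ = (0.256240, -0.294250))
  m=3: (0.068525, -0.410776) × (-0.126854, 0.139564) = (0.048637, 0.061672)  (running Σ = (0.304877, -0.232578))
  m=4: (-0.117910, -0.376890) × (-0.431240, 0.027448) = (0.061192, 0.159294)  (running Σ = (0.366070, -0.073284))
  m=5: (-0.140067, -0.143957) × (-0.251470, -0.214378) = (0.004361, 0.066228)  (running Σ = (0.370431, -0.007056))
  m=6: (-0.053755, -0.018448) × (-0.012154, -0.127088) = (-0.001691, 0.007056)  (running Σ = (0.368740, -0.000000))
Σ over m = (0.368740, -0.000000); ×(4π/13) → (0.356440, -0.000000). Real part: 0.356440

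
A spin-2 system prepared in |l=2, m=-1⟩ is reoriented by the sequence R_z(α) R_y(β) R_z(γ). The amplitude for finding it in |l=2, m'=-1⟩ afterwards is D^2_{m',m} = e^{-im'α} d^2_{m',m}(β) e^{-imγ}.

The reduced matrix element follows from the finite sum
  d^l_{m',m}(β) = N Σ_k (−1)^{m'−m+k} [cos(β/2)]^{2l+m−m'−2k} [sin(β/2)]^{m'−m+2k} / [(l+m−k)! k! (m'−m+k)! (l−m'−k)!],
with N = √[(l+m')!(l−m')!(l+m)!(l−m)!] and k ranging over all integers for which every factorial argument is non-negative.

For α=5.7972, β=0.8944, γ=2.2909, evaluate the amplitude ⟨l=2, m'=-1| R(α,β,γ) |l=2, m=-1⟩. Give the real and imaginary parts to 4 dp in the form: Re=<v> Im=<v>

First d^2_{-1,-1}(β=0.8944), then the phase factors e^{-i(-1)α} and e^{-i(-1)γ}:
c=cos(0.894400/2)=0.901661, s=sin(0.894400/2)=0.432443; N=√[1·6·1·6]=6.000000
Admissible k: 0..1 (factorial args all ≥0)
  k=0: (−1)^0·6.0000/(6)·0.9017^4·0.4324^0 = +0.660958
  k=1: (−1)^1·6.0000/(2)·0.9017^2·0.4324^2 = -0.456105
d^2_{-1,-1}(0.8944) = +0.660958 -0.456105 = +0.204853
Attach z-rotation phases: D = e^{-i(-1)(5.7972)}·(+0.204853)·e^{-i(-1)(2.2909)} = -0.047523+0.199264i

Re=-0.0475 Im=0.1993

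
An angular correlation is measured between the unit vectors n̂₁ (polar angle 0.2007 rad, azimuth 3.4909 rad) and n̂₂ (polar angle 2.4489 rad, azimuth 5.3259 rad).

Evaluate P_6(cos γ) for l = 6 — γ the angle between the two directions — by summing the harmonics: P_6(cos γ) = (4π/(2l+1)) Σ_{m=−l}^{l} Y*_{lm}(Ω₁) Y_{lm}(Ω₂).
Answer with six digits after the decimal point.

-0.370628

Expand P_6 via completeness: Σ_{m} conj(Y_{6,m}) at Ω₁ times Y_{6,m} at Ω₂ —
  m=-6: Y*=-0.000015+0.000026i  Y=+0.028114-0.016832i  product +0.000000+0.000001i
  m=-5: Y*=+0.000090-0.000508i  Y=-0.010118+0.136405i  product +0.000068+0.000017i
  m=-4: Y*=+0.000931+0.005308i  Y=-0.252860-0.207654i  product +0.000867-0.001535i
  m=-3: Y*=-0.019100-0.033137i  Y=+0.442156-0.122245i  product -0.012496-0.012317i
  m=-2: Y*=+0.140195+0.117753i  Y=-0.085642+0.239231i  product -0.040177+0.023454i
  m=-1: Y*=-0.500714-0.182382i  Y=+0.139071+0.197500i  product -0.033614-0.124255i
  m=+0: Y*=+0.629703-0.000000i  Y=-0.337800+0.000000i  product -0.212714+0.000000i
  m=+1: Y*=+0.500714-0.182382i  Y=-0.139071+0.197500i  product -0.033614+0.124255i
  m=+2: Y*=+0.140195-0.117753i  Y=-0.085642-0.239231i  product -0.040177-0.023454i
  m=+3: Y*=+0.019100-0.033137i  Y=-0.442156-0.122245i  product -0.012496+0.012317i
  m=+4: Y*=+0.000931-0.005308i  Y=-0.252860+0.207654i  product +0.000867+0.001535i
  m=+5: Y*=-0.000090-0.000508i  Y=+0.010118+0.136405i  product +0.000068-0.000017i
  m=+6: Y*=-0.000015-0.000026i  Y=+0.028114+0.016832i  product +0.000000-0.000001i
Total Σ_m = -0.383417+0.000000i. Multiply by 0.966644: -0.370628+0.000000i. P_6(cos γ) = -0.370628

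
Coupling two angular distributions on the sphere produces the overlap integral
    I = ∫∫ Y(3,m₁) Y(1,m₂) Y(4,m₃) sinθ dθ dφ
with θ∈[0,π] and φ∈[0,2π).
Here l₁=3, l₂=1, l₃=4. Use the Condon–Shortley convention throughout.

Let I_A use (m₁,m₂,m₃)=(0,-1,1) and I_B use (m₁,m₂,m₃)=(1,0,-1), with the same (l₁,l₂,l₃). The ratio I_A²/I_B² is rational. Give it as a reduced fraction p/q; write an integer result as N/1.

2/3

l's match ⇒ only the (l;m) 3-j factors differ between A and B.
A: triangle coeff Δ(3,1,4) = 1/252; Σ_t [0,0]: t=0:+1/72 = 1/72; (3j)²=5/126 [(3 1 4; 0 -1 1)], sign=-1
B: triangle coeff Δ(3,1,4) = 1/252; Σ_t [0,0]: t=0:+1/48 = 1/48; (3j)²=5/84 [(3 1 4; 1 0 -1)], sign=-1
I_A²/I_B² = (5/126)/(5/84) = 2/3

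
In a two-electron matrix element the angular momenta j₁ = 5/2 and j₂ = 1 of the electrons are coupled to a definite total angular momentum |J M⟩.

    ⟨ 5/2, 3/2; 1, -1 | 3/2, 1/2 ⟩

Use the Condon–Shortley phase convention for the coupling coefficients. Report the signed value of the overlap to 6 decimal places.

+√(2/5) ≈ +0.632456

√[4·2!3!0!/6! · 4!1!0!2!2!1!] = √(32/5)
  +(−1)^0/∏(0,2,1,0,2,0)! = 1/4  (running 1/4)
⟨..|..⟩ = √(32/5)·(1/4) = +0.632456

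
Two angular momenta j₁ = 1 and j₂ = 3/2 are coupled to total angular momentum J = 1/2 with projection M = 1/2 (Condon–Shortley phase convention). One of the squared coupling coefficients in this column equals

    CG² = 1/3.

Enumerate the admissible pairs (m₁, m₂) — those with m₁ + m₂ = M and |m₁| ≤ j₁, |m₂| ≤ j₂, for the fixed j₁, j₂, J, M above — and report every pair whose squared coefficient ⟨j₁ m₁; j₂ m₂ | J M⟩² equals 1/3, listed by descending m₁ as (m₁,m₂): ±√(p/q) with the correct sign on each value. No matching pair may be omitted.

(0,1/2): −√(1/3)

Admissible pairs with m₁+m₂ = M = 1/2: (-1,3/2), (0,1/2), (1,-1/2)
  (m₁,m₂)=(1,-1/2): CG² = 1/6, CG = +√(1/6)
  (m₁,m₂)=(0,1/2): CG² = 1/3, CG = −√(1/3)   ← matches the target
  (m₁,m₂)=(-1,3/2): CG² = 1/2, CG = +√(1/2)
Pairs with CG² = 1/3: (0,1/2): −√(1/3)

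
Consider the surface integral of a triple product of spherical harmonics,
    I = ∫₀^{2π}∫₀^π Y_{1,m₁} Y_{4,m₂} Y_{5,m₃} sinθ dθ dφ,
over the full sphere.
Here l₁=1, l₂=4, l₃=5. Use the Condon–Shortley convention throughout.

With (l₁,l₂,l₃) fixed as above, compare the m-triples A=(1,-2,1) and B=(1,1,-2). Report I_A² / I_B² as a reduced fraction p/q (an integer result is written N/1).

Same 1,4,5: normalisation and zero-m 3j drop out of the ratio.
A: Δ: 0! 2! 8! / 11! → 1/495; sum: t=0:+1/2880 = 1/2880; 3j²(1 4 5; 1 -2 1) = Δ·Π!·Σ² = 2/165  (sign +1)
B: Δ: 0! 2! 8! / 11! → 1/495; sum: t=0:+1/1440 = 1/1440; 3j²(1 4 5; 1 1 -2) = Δ·Π!·Σ² = 7/165  (sign -1)
I_A²/I_B² = (2/165)/(7/165) = 2/7

2/7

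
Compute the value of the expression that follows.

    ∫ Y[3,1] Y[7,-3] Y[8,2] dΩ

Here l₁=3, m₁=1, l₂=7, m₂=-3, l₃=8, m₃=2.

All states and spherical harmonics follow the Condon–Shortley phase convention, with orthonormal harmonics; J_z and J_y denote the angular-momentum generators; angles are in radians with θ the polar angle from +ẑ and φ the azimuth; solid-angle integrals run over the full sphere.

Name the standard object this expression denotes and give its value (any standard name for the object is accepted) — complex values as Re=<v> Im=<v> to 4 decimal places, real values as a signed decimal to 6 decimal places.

Gaunt coefficient, -0.104118

This is a Gaunt coefficient — the integral of a triple product of spherical harmonics over the sphere.
Checks pass: Σm=0; 18 even; l₃=8∈[4,10].
(2·3+1)(2·7+1)(2·8+1) = 1785
Δ: 2! 4! 12! / 19! → 1/5290740
sum: t=0:+1/7257600 t=1:−1/2073600 t=2:+1/7257600 = -1/4838400
3j²(3 7 8; 0 0 0) = Δ·Π!·Σ² = 252/20995  (sign -1)
sum: t=0:+1/7741440 t=1:−1/13063680 t=2:+1/348364800 = 29/522547200
3j²(3 7 8; 1 -3 2) = Δ·Π!·Σ² = 1682/264537  (sign +1)
combine: 4πI² = 1785·252/20995·1682/264537 = 141288/1037153
take √, sign -1: I = -0.10411811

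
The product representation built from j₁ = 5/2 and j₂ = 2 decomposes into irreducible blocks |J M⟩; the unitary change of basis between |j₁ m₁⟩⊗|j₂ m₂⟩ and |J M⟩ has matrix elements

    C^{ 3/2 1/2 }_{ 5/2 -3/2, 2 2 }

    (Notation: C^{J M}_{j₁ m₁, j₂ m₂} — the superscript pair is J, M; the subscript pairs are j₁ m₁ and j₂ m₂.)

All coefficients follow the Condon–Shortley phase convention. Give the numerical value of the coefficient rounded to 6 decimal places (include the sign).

triangle: 3!·2!·1!/7! = 12/5040
(j±m)!: 1!·4!·4!·0!·2!·1! = 1152
prefactor² = (2J+1)·Δ·N² = 384/35
  k=3: −1/(3!·0!·1!·1!·1!·0!) = -1/6
Σ = -1/6  ⇒  CG² = 384/35·(-1/6)² = 32/105
CG = −√(32/105) = -0.552052

-0.552052  (= −√(32/105))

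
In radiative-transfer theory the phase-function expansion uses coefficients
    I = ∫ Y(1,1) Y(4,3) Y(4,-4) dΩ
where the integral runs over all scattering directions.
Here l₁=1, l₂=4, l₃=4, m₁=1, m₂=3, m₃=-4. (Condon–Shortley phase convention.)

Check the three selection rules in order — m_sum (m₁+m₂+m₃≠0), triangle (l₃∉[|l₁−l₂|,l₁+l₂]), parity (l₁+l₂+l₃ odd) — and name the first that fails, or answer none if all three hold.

azimuthal sum: 1 + 3 − 4 = 0  ✓
3 ≤ 4 ≤ 5 (triangle on l)  ✓
L = 1 + 4 + 4 = 9 (odd)  ✗

parity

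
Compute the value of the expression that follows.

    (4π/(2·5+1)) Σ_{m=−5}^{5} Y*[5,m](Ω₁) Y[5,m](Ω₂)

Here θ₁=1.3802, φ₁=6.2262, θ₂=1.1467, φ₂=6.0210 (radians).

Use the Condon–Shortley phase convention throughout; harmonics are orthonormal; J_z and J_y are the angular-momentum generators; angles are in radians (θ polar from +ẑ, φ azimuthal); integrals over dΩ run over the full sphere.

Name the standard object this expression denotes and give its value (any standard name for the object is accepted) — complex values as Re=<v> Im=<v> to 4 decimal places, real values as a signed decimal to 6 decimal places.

This sum is the spherical-harmonic addition theorem: it equals the Legendre polynomial P_l(cos γ) of the angle γ between the two directions.
Addition theorem: P_5(cos γ) = (4π/11) Σ_m Y*_{lm}(Ω₁) Y_{lm}(Ω₂), m = −5…5:
  m=-5: Y*=(0.406524, -0.119069)  Y=(0.075001, 0.282085)  product (0.064078, 0.105744)
  m=-4: Y*=(0.251765, -0.058403)  Y=(0.207813, 0.361229)  product (0.073417, 0.078808)
  m=-3: Y*=(-0.218477, 0.037718)  Y=(0.096925, 0.097150)  product (-0.024840, -0.017569)
  m=-2: Y*=(-0.274423, 0.031412)  Y=(-0.246727, -0.142702)  product (0.072190, 0.031410)
  m=-1: Y*=(0.164709, -0.009396)  Y=(-0.216664, -0.058144)  product (-0.036233, -0.007541)
  m=+0: Y*=(0.278471, -0.000000)  Y=(0.238375, 0.000000)  product (0.066381, 0.000000)
  m=+1: Y*=(-0.164709, -0.009396)  Y=(0.216664, -0.058144)  product (-0.036233, 0.007541)
  m=+2: Y*=(-0.274423, -0.031412)  Y=(-0.246727, 0.142702)  product (0.072190, -0.031410)
  m=+3: Y*=(0.218477, 0.037718)  Y=(-0.096925, 0.097150)  product (-0.024840, 0.017569)
  m=+4: Y*=(0.251765, 0.058403)  Y=(0.207813, -0.361229)  product (0.073417, -0.078808)
  m=+5: Y*=(-0.406524, -0.119069)  Y=(-0.075001, 0.282085)  product (0.064078, -0.105744)
Accumulated sum (0.363604, 0.000000); after 4π/(2l+1) scaling, (0.415380, 0.000000) ⇒ P_5 = 0.415380

Legendre polynomial (addition theorem), +0.415380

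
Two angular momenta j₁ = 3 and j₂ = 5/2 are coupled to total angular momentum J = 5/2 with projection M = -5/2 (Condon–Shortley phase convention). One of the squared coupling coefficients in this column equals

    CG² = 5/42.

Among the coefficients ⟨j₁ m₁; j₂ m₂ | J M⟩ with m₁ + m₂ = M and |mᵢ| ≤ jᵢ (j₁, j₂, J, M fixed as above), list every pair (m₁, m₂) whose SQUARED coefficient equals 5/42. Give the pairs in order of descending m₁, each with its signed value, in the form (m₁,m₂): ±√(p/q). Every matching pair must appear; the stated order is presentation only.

Admissible pairs with m₁+m₂ = M = -5/2: (-3,1/2), (-2,-1/2), (-1,-3/2), (0,-5/2)
  (m₁,m₂)=(0,-5/2): CG² = 5/42, CG = +√(5/42)   ← matches the target
  (m₁,m₂)=(-1,-3/2): CG² = 2/7, CG = −√(2/7)
  (m₁,m₂)=(-2,-1/2): CG² = 5/14, CG = +√(5/14)
  (m₁,m₂)=(-3,1/2): CG² = 5/21, CG = −√(5/21)
Pairs with CG² = 5/42: (0,-5/2): +√(5/42)

(0,-5/2): +√(5/42)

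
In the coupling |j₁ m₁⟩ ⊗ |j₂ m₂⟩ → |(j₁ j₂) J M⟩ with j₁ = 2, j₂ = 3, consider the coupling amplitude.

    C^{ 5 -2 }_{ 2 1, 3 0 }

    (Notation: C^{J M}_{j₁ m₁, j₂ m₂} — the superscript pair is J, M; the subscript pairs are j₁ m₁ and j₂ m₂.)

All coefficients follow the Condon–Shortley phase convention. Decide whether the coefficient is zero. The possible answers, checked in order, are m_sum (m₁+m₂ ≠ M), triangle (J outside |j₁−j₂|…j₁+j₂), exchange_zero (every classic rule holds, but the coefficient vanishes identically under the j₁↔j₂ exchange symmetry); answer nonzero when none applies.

m-sum: m₁+m₂ = 1+0 = 1, M = -2  ✗ ⇒ coefficient is 0

m_sum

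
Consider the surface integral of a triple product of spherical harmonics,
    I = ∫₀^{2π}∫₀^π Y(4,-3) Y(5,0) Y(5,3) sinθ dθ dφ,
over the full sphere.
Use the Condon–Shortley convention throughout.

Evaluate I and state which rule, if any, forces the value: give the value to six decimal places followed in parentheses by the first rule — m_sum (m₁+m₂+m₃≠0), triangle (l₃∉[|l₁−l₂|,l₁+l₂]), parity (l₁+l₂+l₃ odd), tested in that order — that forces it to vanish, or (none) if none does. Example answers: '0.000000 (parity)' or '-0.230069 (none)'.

0.130198 (none)

Checks pass: Σm=0; 14 even; l₃=5∈[1,9].
(2·4+1)(2·5+1)(2·5+1) = 1089
Δ: 4! 4! 6! / 15! → 1/3153150
sum: t=0:+1/69120 t=1:−1/1728 t=2:+1/576 t=3:−1/1728 t=4:+1/69120 = 7/11520
3j²(4 5 5; 0 0 0) = Δ·Π!·Σ² = 2/143  (sign -1)
sum: t=3:−1/6912 t=4:+1/17280 = -1/11520
3j²(4 5 5; -3 0 3) = Δ·Π!·Σ² = 2/143  (sign -1)
combine: 4πI² = 1089·2/143·2/143 = 36/169
take √, sign +1: I = 0.13019760
No selection rule forces the value: the integral is nonzero (none).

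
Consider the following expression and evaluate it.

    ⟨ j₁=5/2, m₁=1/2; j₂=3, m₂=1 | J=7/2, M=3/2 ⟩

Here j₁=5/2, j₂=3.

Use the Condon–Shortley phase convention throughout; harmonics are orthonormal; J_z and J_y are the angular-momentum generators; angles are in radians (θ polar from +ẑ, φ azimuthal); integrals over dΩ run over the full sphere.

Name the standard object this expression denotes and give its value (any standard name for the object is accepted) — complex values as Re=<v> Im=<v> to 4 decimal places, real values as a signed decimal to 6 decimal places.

Clebsch–Gordan coefficient, −√(5/21) ≈ -0.487950

This is a Clebsch–Gordan (vector-coupling) coefficient.
√[8·2!3!4!/10! · 3!2!4!2!5!2!] = √(3072/35)
  +(−1)^0/∏(0,2,2,4,1,0)! = 1/96  (running 1/96)
  +(−1)^1/∏(1,1,1,3,2,1)! = -1/12  (running -7/96)
  +(−1)^2/∏(2,0,0,2,3,2)! = 1/48  (running -5/96)
⟨..|..⟩ = √(3072/35)·(-5/96) = -0.487950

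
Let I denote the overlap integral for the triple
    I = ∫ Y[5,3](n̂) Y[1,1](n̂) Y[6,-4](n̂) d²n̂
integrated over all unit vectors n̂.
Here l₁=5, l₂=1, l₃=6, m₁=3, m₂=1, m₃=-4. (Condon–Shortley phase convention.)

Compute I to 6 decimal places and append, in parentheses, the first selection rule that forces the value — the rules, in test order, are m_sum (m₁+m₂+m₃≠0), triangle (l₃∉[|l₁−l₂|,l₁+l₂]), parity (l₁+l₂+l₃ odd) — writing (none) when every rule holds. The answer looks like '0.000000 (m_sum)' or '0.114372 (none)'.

Rules hold: Σm=0, L=12 even, 4≤6≤6.
N = 11·3·13 = 429
Δ = 0!·10!·2!/13! = 1/858
Racah Σ t=0..0: t=0:+1/14400 = 1/14400
⇒ 3j(5 1 6; 0 0 0)² = 6/143, sgn +1
Racah Σ t=0..0: t=0:+1/161280 = 1/161280
⇒ 3j(5 1 6; 3 1 -4)² = 15/286, sgn +1
4πI² = N·(3j₀)²·(3jₘ)² = 135/143
I = +1·√(0.944056/4π) = 0.27409047
No selection rule forces the value: the integral is nonzero (none).

0.274090 (none)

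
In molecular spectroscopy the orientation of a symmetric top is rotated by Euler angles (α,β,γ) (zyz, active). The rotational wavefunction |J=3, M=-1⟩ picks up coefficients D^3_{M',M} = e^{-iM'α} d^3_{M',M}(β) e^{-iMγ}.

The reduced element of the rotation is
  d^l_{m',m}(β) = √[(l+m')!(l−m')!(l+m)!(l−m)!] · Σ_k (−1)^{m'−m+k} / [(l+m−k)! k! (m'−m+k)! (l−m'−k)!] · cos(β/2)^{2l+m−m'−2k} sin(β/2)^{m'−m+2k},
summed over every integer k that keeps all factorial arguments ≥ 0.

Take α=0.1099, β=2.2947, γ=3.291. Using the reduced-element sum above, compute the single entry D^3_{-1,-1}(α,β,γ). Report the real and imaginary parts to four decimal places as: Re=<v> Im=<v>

Re=-0.4979 Im=-0.1321

First d^3_{-1,-1}(β=2.2947), then the phase factors e^{-i(-1)α} and e^{-i(-1)γ}:
Half-angle: c=0.410905, s=0.911678. N=√(2·24·2·24)=48.000000
k: max(0,(-1)−(-1))=0 … min(3+(-1),3−(-1))=2
  k=0: (−1)^0·48.0000/(48)·0.4109^6·0.9117^0 = +0.004813
  k=1: (−1)^1·48.0000/(6)·0.4109^4·0.9117^2 = -0.189556
  k=2: (−1)^2·48.0000/(8)·0.4109^2·0.9117^4 = +0.699842
d^3_{-1,-1}(2.2947) = +0.004813 -0.189556 +0.699842 = +0.515099
Attach z-rotation phases: D = e^{-i(-1)(0.1099)}·(+0.515099)·e^{-i(-1)(3.2910)} = -0.497878-0.132077i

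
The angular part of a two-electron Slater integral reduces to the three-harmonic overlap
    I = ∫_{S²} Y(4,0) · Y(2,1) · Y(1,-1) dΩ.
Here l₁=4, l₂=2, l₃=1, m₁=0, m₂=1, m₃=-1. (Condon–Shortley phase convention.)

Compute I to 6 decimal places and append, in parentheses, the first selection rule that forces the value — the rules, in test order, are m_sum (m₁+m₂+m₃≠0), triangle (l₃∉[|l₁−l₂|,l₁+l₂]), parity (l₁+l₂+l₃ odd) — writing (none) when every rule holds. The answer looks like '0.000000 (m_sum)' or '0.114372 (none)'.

|4−2|≤1≤4+2 violated ⇒ I = 0

0.000000 (triangle)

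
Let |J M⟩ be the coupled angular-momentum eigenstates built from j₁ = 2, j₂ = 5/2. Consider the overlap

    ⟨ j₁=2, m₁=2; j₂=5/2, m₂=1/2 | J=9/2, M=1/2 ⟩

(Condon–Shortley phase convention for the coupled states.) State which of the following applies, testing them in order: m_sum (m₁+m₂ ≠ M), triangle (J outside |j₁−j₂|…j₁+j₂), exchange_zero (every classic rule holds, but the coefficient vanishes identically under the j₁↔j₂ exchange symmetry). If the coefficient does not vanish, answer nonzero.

m-sum: m₁+m₂ = 2+1/2 = 5/2, M = 1/2  ✗ ⇒ coefficient is 0

m_sum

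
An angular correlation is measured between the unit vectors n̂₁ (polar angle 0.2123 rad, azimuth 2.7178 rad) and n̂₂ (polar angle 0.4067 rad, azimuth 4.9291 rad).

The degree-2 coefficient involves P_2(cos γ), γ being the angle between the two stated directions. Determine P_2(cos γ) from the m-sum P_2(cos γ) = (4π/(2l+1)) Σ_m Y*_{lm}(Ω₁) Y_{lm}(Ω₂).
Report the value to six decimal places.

0.578656

Expand P_2 via completeness: Σ_{m} conj(Y_{2,m}) at Ω₁ times Y_{2,m} at Ω₂ —
  [-2]  conj(Y_{2,-2})(Ω₁) = 0.01135 - 0.01286j ; Y_{2,-2}(Ω₂) = -0.05486 + 0.02539j ; Δ = -0.00030 + 0.00099j
  [-1]  conj(Y_{2,-1})(Ω₁) = -0.14505 + 0.06544j ; Y_{2,-1}(Ω₂) = 0.06035 + 0.27411j ; Δ = -0.02669 - 0.03581j
  [+0]  conj(Y_{2,0})(Ω₁) = 0.58877 + 0.00000j ; Y_{2,0}(Ω₂) = 0.48272 + 0.00000j ; Δ = 0.28421 + 0.00000j
  [+1]  conj(Y_{2,1})(Ω₁) = 0.14505 + 0.06544j ; Y_{2,1}(Ω₂) = -0.06035 + 0.27411j ; Δ = -0.02669 + 0.03581j
  [+2]  conj(Y_{2,2})(Ω₁) = 0.01135 + 0.01286j ; Y_{2,2}(Ω₂) = -0.05486 - 0.02539j ; Δ = -0.00030 - 0.00099j
Σ over m = 0.23024 - 0.00000j; ×(4π/5) → 0.57866 - 0.00000j. Real part: 0.578656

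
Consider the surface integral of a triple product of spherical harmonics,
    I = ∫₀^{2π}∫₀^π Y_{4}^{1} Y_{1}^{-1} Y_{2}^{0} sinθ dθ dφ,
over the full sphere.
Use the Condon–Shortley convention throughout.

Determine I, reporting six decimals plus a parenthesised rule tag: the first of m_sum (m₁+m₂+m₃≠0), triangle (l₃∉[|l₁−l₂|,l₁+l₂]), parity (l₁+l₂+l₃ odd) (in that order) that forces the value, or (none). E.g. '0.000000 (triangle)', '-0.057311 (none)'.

0.000000 (triangle)

|4−1|≤2≤4+1 violated ⇒ I = 0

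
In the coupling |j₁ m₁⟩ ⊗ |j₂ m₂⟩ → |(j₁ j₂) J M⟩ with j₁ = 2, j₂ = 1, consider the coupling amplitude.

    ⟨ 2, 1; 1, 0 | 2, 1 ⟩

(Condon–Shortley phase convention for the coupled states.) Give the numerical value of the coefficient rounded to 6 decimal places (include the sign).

triangle: 1!*3!*1!/6! = 6/720
(j±m)!: 3!*1!*1!*1!*3!*1! = 36
prefactor² = (2J+1)*Δ*N² = 3/2
  k=0: +1/(0!*1!*1!*1!*2!*0!) = 1/2
  k=1: −1/(1!*0!*0!*0!*3!*1!) = -1/6
Σ = 1/3  ⇒  CG² = 3/2*(1/3)² = 1/6
CG = +√(1/6) = +0.408248

+0.408248  (= +√(1/6))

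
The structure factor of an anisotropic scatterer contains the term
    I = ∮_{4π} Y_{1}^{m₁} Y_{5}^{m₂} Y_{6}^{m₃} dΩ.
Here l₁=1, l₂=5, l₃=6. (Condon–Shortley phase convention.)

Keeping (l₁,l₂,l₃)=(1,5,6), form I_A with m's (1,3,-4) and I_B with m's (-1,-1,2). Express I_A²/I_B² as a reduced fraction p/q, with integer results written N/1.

Shared (l₁,l₂,l₃)=(1,5,6): N and (l;000)² cancel in I_A²/I_B².
A: Δ = 0!·2!·10!/13! = 1/858; Racah Σ t=0..0: t=0:+1/161280 = 1/161280; ⇒ 3j(1 5 6; 1 3 -4)² = 15/286, sgn +1
B: Δ = 0!·2!·10!/13! = 1/858; Racah Σ t=0..0: t=0:+1/34560 = 1/34560; ⇒ 3j(1 5 6; -1 -1 2)² = 14/429, sgn +1
I_A²/I_B² = (15/286)/(14/429) = 45/28

45/28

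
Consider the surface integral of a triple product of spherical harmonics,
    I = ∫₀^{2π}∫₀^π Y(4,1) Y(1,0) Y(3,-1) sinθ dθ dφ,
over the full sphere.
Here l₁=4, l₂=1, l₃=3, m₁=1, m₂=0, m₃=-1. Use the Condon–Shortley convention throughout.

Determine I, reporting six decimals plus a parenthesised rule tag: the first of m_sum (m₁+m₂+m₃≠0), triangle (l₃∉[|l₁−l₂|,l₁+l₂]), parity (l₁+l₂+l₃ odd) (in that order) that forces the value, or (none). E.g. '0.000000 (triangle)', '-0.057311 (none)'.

Checks pass: Σm=0; 8 even; l₃=3∈[3,5].
(2·4+1)(2·1+1)(2·3+1) = 189
Δ: 2! 6! 0! / 9! → 1/252
sum: t=1:−1/36 = -1/36
3j²(4 1 3; 0 0 0) = Δ·Π!·Σ² = 4/63  (sign +1)
sum: t=1:−1/48 = -1/48
3j²(4 1 3; 1 0 -1) = Δ·Π!·Σ² = 5/84  (sign -1)
combine: 4πI² = 189·4/63·5/84 = 5/7
take √, sign -1: I = -0.23841361
No selection rule forces the value: the integral is nonzero (none).

-0.238414 (none)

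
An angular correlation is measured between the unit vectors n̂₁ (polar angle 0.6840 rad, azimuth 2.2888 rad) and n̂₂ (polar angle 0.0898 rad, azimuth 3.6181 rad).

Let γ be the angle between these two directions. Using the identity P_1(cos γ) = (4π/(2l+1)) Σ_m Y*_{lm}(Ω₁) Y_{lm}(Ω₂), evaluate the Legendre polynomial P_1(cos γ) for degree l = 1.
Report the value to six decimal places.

0.785481

Summing Y*_{l m}(θ₁,φ₁)·Y_{l m}(θ₂,φ₂) over m ∈ [−1, 1]; prefactor 4π/(2·1+1) = 4.188790:
  term(m=-1) = 0.00162 - 0.00657j   from Y*(Ω₁)=-0.14363 + 0.16442j, Y(Ω₂)=-0.02753 + 0.01421j
  term(m=+0) = 0.18428 + 0.00000j   from Y*(Ω₁)=0.37869 + 0.00000j, Y(Ω₂)=0.48663 + 0.00000j
  term(m=+1) = 0.00162 + 0.00657j   from Y*(Ω₁)=0.14363 + 0.16442j, Y(Ω₂)=0.02753 + 0.01421j
Total Σ_m = 0.18752 + 0.00000j. Multiply by 4.188790: 0.78548 + 0.00000j. P_1(cos γ) = 0.785481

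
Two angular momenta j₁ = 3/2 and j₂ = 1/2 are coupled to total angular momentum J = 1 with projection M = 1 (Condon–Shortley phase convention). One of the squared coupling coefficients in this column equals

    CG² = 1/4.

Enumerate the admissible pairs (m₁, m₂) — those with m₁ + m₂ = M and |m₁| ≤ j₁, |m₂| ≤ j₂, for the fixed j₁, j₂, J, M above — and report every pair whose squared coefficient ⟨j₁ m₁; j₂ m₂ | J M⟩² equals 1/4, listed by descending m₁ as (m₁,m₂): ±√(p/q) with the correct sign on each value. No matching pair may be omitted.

(1/2,1/2): −√(1/4)

Admissible pairs with m₁+m₂ = M = 1: (1/2,1/2), (3/2,-1/2)
  (m₁,m₂)=(3/2,-1/2): CG² = 3/4, CG = +√(3/4)
  (m₁,m₂)=(1/2,1/2): CG² = 1/4, CG = −√(1/4)   ← matches the target
Pairs with CG² = 1/4: (1/2,1/2): −√(1/4)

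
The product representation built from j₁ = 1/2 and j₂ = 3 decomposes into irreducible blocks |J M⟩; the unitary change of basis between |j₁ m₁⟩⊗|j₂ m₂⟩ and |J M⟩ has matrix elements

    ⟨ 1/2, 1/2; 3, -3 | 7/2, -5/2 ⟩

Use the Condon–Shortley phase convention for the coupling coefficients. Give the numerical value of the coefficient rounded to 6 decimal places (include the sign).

triangle: 0!×1!×6!/8! = 720/40320
(j±m)!: 1!×0!×0!×6!×1!×6! = 518400
prefactor² = (2J+1)×Δ×N² = 518400/7
  k=0: +1/(0!×0!×0!×0!×1!×6!) = 1/720
Σ = 1/720  ⇒  CG² = 518400/7×(1/720)² = 1/7
CG = +√(1/7) = +0.377964

+√(1/7) = +0.377964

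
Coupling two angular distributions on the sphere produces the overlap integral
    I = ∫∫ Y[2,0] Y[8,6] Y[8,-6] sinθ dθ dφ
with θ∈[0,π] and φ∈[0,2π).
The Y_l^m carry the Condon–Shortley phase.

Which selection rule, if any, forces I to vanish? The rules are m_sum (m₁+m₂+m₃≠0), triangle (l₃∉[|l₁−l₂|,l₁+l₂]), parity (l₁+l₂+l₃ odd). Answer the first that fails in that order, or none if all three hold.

m₁+m₂+m₃ = 0 + 6 − 6 = 0  ✓
triangle: |2−8|=6 ≤ l₃=8 ≤ 2+8=10  ✓
parity: l₁+l₂+l₃ = 18 is even  ✓

none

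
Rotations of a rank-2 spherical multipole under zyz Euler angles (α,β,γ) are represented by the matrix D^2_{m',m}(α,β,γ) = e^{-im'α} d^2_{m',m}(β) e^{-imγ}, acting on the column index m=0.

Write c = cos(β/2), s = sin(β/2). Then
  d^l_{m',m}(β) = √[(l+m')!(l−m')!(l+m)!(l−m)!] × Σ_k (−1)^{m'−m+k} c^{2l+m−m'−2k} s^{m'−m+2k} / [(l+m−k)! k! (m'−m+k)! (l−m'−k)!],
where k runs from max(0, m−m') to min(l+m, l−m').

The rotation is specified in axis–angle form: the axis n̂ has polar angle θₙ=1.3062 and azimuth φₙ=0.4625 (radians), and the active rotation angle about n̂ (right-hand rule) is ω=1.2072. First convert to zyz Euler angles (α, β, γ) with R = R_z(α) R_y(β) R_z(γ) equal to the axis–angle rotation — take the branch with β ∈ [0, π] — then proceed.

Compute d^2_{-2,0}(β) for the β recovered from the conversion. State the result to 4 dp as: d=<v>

Axis–angle → zyz. n̂ = (sinθₙcosφₙ, sinθₙsinφₙ, cosθₙ) = (+0.863794, +0.430659, +0.261520), ω = 1.2072.
R = I cosω + sinω [n̂]ₓ + (1−cosω) n̂n̂ᵀ gives
  R = [+0.836423, -0.004719, +0.548065; +0.484126, +0.475146, -0.734751; -0.256943, +0.879895, +0.399707]
β = atan2(√(R₁₃²+R₂₃²), R₃₃) = 1.159599; α = atan2(R₂₃, R₁₃) mod 2π = 5.353273; γ = atan2(R₃₂, −R₃₁) mod 2π = 1.286681
d^2_{-2,0}(β=1.1596) via the finite sum:
Half-angle: c=0.836573, s=0.547856. N=√(1·24·2·2)=9.797959
k∈{2} keeps every argument non-negative
  k=2: (−1)^0·9.7980/(4)·0.8366^2·0.5479^2 = +0.514536
d^2_{-2,0}(1.1596) = +0.514536

d=0.5145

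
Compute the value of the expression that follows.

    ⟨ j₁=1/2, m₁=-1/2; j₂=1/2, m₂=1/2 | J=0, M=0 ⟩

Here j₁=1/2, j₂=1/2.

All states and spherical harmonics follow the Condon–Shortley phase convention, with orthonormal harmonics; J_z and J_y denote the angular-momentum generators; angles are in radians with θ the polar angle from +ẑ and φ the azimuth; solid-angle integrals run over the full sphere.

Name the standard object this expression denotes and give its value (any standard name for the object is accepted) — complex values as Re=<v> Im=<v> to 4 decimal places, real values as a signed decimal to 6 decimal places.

Clebsch–Gordan coefficient, −√(1/2) ≈ -0.707107

This is a Clebsch–Gordan (vector-coupling) coefficient.
j₁+j₂−J=1  J+j₁−j₂=0  J−j₁+j₂=0  j₁+j₂+J+1=2
(j₁±m₁, j₂±m₂, J±M) = (0,1,1,0,0,0)
P² = 1/2
sum k=1..1:
  [1] −1/1 = -1
S = -1
C² = P²·S² = 1/2 ; C = -0.707107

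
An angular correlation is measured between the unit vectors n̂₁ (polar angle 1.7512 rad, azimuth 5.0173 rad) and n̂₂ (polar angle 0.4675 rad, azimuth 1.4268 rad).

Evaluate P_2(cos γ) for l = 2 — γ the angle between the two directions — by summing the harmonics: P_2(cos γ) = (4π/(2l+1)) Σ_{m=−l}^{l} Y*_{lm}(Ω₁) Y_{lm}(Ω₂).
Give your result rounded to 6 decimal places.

Term-by-term m-sum for l=2 (normalisation 4π/5 = 2.513274):
  m=-2: (-0.306454, -0.214105) × (-0.075218, -0.022282) = (0.018280, 0.022933)  (running Σ = (0.018280, 0.022933))
  m=-1: (-0.040938, 0.130076) × (0.044599, -0.307579) = (0.038183, 0.018393)  (running Σ = (0.056463, 0.041326))
  m=0: (-0.284930, -0.000000) × (0.438624, 0.000000) = (-0.124977, -0.000000)  (running Σ = (-0.068514, 0.041326))
  m=1: (0.040938, 0.130076) × (-0.044599, -0.307579) = (0.038183, -0.018393)  (running Σ = (-0.030331, 0.022933))
  m=2: (-0.306454, 0.214105) × (-0.075218, 0.022282) = (0.018280, -0.022933)  (running Σ = (-0.012051, -0.000000))
Total Σ_m = (-0.012051, -0.000000). Multiply by 2.513274: (-0.030287, -0.000000). P_2(cos γ) = -0.030287

-0.030287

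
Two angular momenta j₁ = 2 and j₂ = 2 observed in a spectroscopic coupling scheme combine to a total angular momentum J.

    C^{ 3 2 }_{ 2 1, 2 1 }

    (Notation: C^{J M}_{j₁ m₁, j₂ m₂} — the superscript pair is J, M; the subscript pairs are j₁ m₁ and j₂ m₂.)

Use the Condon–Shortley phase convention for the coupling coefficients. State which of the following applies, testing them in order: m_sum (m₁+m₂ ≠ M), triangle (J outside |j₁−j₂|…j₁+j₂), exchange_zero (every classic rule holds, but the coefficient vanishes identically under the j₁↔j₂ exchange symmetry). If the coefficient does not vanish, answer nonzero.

exchange_zero

m-sum: m₁+m₂ = 1+1 = 2, M = 2  ✓
triangle: |j₁−j₂| = 0 ≤ J = 3 ≤ j₁+j₂ = 4  ✓
exchange: j₁=j₂ and m₁=m₂, and (−1)^(j₁+j₂−J) = (−1)^1 = −1 forces ⟨j₁m₁;j₂m₂|JM⟩ = −⟨j₂m₂;j₁m₁|JM⟩ = −⟨j₁m₁;j₂m₂|JM⟩ ⇒ the coefficient vanishes identically
Racah sum check: Σ_k collapses to 0 ⇒ CG = 0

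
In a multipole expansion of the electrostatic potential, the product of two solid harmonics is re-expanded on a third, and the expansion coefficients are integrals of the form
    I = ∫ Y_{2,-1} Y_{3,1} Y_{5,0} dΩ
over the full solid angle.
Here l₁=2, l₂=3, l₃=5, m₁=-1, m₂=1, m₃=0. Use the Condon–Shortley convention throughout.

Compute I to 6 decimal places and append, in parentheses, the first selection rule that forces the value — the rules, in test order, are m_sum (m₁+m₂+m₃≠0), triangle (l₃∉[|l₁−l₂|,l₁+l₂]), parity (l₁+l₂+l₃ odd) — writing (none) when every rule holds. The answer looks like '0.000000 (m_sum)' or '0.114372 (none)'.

0.169433 (none)

Checks pass: Σm=0; 10 even; l₃=5∈[1,5].
(2·2+1)(2·3+1)(2·5+1) = 385
Δ: 0! 4! 6! / 11! → 1/2310
sum: t=0:+1/144 = 1/144
3j²(2 3 5; 0 0 0) = Δ·Π!·Σ² = 10/231  (sign -1)
sum: t=0:+1/288 = 1/288
3j²(2 3 5; -1 1 0) = Δ·Π!·Σ² = 5/231  (sign -1)
combine: 4πI² = 385·10/231·5/231 = 250/693
take √, sign +1: I = 0.16943318
No selection rule forces the value: the integral is nonzero (none).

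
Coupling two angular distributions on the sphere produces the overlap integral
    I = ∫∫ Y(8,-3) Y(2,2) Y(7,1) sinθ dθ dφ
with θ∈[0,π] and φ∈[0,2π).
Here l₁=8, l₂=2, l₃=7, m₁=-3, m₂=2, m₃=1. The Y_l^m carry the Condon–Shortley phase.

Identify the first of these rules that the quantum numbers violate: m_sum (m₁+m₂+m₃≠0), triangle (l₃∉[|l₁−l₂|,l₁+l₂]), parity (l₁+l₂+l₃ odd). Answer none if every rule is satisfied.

azimuthal sum: -3 + 2 + 1 = 0  ✓
6 ≤ 7 ≤ 10 (triangle on l)  ✓
L = 8 + 2 + 7 = 17 (odd)  ✗

parity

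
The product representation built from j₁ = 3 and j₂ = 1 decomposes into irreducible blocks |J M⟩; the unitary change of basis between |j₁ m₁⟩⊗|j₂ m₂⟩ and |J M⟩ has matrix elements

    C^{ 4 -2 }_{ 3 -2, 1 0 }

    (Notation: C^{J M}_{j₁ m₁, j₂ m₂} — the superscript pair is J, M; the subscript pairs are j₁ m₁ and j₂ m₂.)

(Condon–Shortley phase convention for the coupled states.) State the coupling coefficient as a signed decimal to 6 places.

triangle: 0!×6!×2!/9! = 1440/362880
(j±m)!: 1!×5!×1!×1!×2!×6! = 172800
prefactor² = (2J+1)×Δ×N² = 43200/7
  k=0: +1/(0!×0!×5!×1!×1!×1!) = 1/120
Σ = 1/120  ⇒  CG² = 43200/7×(1/120)² = 3/7
CG = +√(3/7) = +0.654654

+√(3/7) ≈ +0.654654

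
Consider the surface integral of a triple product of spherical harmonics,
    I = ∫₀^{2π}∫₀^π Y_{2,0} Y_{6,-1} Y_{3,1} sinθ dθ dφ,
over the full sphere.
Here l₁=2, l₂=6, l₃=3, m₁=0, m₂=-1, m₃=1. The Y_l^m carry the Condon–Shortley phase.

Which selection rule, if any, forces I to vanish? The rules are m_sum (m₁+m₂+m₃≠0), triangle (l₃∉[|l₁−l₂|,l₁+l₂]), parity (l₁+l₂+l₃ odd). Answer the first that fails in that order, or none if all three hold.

triangle

Σmᵢ = 0  ✓
l₃∈[|l₁−l₂|,l₁+l₂]=[4,8] required, l₃=3 fails  ✗
Σlᵢ = 11 ⇒ odd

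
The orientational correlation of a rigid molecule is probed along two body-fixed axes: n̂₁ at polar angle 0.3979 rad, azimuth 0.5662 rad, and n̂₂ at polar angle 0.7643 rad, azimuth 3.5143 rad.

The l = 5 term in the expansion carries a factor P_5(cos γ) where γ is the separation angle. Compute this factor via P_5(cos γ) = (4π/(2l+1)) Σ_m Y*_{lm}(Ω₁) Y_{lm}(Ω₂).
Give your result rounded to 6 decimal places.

0.267548

Addition theorem: P_5(cos γ) = (4π/11) Σ_m Y*_{lm}(Ω₁) Y_{lm}(Ω₂), m = −5…5:
  m=-5: Y*=-0.00386 + 0.00124j  Y=0.02126 + 0.07053j  product -0.00017 - 0.00025j
  m=-4: Y*=-0.01951 + 0.02345j  Y=0.01941 - 0.24222j  product 0.00530 + 0.00518j
  m=-3: Y*=-0.01706 + 0.13272j  Y=-0.18503 + 0.38044j  product -0.04734 - 0.03105j
  m=-2: Y*=0.15430 + 0.32912j  Y=0.24250 - 0.22385j  product 0.11109 + 0.04527j
  m=-1: Y*=0.44716 + 0.28423j  Y=0.12241 - 0.04786j  product 0.06834 + 0.01339j
  m=+0: Y*=0.10913 + 0.00000j  Y=-0.36889 + 0.00000j  product -0.04026 + 0.00000j
  m=+1: Y*=-0.44716 + 0.28423j  Y=-0.12241 - 0.04786j  product 0.06834 - 0.01339j
  m=+2: Y*=0.15430 - 0.32912j  Y=0.24250 + 0.22385j  product 0.11109 - 0.04527j
  m=+3: Y*=0.01706 + 0.13272j  Y=0.18503 + 0.38044j  product -0.04734 + 0.03105j
  m=+4: Y*=-0.01951 - 0.02345j  Y=0.01941 + 0.24222j  product 0.00530 - 0.00518j
  m=+5: Y*=0.00386 + 0.00124j  Y=-0.02126 + 0.07053j  product -0.00017 + 0.00025j
Total Σ_m = 0.23420 - 0.00000j. Multiply by 1.142397: 0.26755 - 0.00000j. P_5(cos γ) = 0.267548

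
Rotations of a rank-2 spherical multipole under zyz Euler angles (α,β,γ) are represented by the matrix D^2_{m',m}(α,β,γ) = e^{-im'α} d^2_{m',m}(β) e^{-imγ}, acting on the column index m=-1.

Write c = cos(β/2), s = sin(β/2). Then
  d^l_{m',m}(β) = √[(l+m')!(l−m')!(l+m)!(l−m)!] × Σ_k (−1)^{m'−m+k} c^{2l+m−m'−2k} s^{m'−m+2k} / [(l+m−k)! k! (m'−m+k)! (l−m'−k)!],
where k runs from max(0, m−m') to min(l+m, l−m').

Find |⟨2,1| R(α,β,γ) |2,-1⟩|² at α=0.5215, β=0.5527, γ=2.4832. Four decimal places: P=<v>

Split into d^2_{1,-1}(β=0.5527) × two z-phases.
Half-angle: c=0.962058, s=0.272846. N=√(6·1·1·6)=6.000000
k: max(0,(-1)−(1))=0 … min(2+(-1),2−(1))=1
  k=0: (−1)^2·6.0000/(2)·0.9621^2·0.2728^2 = +0.206709
  k=1: (−1)^3·6.0000/(6)·0.9621^0·0.2728^4 = -0.005542
d^2_{1,-1}(0.5527) = +0.206709 -0.005542 = +0.201167
|D^2_{1,-1}|² = |d^2_{1,-1}(β)|² = (+0.201167)² = 0.040468 (the z-rotation phases have unit modulus)

P=0.0405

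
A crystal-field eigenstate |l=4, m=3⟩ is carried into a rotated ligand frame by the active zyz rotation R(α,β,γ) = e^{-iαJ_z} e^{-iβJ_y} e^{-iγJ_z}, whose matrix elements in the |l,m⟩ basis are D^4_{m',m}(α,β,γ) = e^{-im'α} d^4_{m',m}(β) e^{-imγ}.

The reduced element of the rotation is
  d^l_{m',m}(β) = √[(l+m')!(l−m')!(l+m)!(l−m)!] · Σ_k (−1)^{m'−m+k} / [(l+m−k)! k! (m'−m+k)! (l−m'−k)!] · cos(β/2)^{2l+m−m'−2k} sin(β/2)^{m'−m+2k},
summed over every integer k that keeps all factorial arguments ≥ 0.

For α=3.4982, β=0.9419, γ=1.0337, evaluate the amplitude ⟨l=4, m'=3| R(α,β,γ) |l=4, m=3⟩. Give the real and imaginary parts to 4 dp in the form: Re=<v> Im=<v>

Split into d^4_{3,3}(β=0.9419) × two z-phases.
With c≡cos(β/2)=0.891138 and s≡sin(β/2)=0.453733, N=[5040·1·5040·1]^{1/2}=5040.000000
The bounds max(0,m−m')=0 and min(l+m,l−m')=1 give 2 terms
  k=0: (−1)^0·5040.0000/(5040)·0.8911^8·0.4537^0 = +0.397702
  k=1: (−1)^1·5040.0000/(720)·0.8911^6·0.4537^2 = -0.721718
d^4_{3,3}(0.9419) = +0.397702 -0.721718 = -0.324016
Attach z-rotation phases: D = e^{-i(3)(3.4982)}·(-0.324016)·e^{-i(3)(1.0337)} = -0.166996+0.277666i

Re=-0.1670 Im=0.2777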